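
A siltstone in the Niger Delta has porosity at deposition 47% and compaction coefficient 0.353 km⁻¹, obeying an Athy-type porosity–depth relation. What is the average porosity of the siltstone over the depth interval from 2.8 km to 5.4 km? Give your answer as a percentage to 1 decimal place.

⟨φ⟩ = (1/(Z₂−Z₁)) ∫ φ₀ e^(−kZ) dZ = φ₀·(e^(−k·Z₁) − e^(−k·Z₂)) / (k·(Z₂−Z₁))
e^(−0.353×2.8) = 0.3722; e^(−0.353×5.4) = 0.1486
⟨φ⟩ = 0.47 × (0.3722 − 0.1486) / (0.353 × 2.6) = 0.47 × 0.2435 = 0.1145

11.4%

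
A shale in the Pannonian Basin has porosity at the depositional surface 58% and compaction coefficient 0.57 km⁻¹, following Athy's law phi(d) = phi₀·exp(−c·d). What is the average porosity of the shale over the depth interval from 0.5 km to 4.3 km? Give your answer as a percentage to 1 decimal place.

17.8%

⟨phi⟩ = (1/(d₂−d₁)) ∫ phi₀ e^(−cd) dd = phi₀·(e^(−c·d₁) − e^(−c·d₂)) / (c·(d₂−d₁))
e^(−0.57×0.5) = 0.7520; e^(−0.57×4.3) = 0.0862
⟨phi⟩ = 0.58 × (0.7520 − 0.0862) / (0.57 × 3.8) = 0.58 × 0.3074 = 0.1783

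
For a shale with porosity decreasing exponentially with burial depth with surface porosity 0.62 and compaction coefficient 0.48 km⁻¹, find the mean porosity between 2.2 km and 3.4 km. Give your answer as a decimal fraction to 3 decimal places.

⟨φ⟩ = (1/(z₂−z₁)) ∫ φ₀ e^(−kz) dz = φ₀·(e^(−k·z₁) − e^(−k·z₂)) / (k·(z₂−z₁))
e^(−0.48×2.2) = 0.3478; e^(−0.48×3.4) = 0.1955
⟨φ⟩ = 0.62 × (0.3478 − 0.1955) / (0.48 × 1.2) = 0.62 × 0.2644 = 0.1639

0.164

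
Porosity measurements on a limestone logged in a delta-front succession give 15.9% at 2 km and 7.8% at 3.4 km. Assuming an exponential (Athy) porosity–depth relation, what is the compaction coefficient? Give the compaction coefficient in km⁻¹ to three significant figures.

Athy: φ(Z) = φ₀ e^(−βZ) ⇒ φ₁/φ₂ = e^{β(Z₂−Z₁)} ⇒ β = ln(φ₁/φ₂)/(Z₂−Z₁)
β = ln(0.159/0.078) / (3.4 − 2) = ln(2.038) / 1.4 = 0.7122 / 1.4 = 0.5087 km⁻¹

0.509 km⁻¹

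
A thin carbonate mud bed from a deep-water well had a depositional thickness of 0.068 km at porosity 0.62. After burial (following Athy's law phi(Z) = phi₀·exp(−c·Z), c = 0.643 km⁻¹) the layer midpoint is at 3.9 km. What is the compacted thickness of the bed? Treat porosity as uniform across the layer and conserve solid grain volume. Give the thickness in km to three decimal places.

Porosity at 3.9 km: phi = 0.62·exp(−0.643×3.9) = 0.0505
Solid-volume conservation: h(1−phi) = h₀(1−phi₀) ⇒ h = h₀·(1−phi₀)/(1−phi)
h = 0.068 × (1 − 0.62)/(1 − 0.0505) = 0.068 × 0.4002 = 0.0272 km

0.027 km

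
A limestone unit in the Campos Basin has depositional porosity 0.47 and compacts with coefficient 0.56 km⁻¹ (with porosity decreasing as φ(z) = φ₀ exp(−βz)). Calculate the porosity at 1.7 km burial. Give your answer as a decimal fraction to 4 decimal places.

φ = φ₀·exp(−β·z) = 0.47 × exp(−0.56 × 1.7) = 0.47 × exp(−0.952)
  = 0.47 × 0.3860 = 0.1814

0.1814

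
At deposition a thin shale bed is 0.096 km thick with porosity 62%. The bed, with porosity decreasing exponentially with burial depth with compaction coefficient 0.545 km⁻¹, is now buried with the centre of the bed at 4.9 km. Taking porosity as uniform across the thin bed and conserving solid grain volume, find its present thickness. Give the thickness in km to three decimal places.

0.038 km

Porosity at 4.9 km: phi = 0.62·exp(−0.545×4.9) = 0.0429
Solid-volume conservation: h(1−phi) = h₀(1−phi₀) ⇒ h = h₀·(1−phi₀)/(1−phi)
h = 0.096 × (1 − 0.62)/(1 − 0.0429) = 0.096 × 0.3970 = 0.0381 km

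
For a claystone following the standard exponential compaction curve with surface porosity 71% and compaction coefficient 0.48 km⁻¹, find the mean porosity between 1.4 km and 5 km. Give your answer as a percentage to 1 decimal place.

17.3%

⟨n⟩ = (1/(d₂−d₁)) ∫ n₀ e^(−kd) dd = n₀·(e^(−k·d₁) − e^(−k·d₂)) / (k·(d₂−d₁))
e^(−0.48×1.4) = 0.5107; e^(−0.48×5) = 0.0907
⟨n⟩ = 0.71 × (0.5107 − 0.0907) / (0.48 × 3.6) = 0.71 × 0.2430 = 0.1726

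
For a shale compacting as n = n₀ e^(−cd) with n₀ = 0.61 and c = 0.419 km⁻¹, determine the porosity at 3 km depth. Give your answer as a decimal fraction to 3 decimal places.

n = n₀·exp(−c·d) = 0.61 × exp(−0.419 × 3) = 0.61 × exp(−1.257)
  = 0.61 × 0.2845 = 0.1735

0.174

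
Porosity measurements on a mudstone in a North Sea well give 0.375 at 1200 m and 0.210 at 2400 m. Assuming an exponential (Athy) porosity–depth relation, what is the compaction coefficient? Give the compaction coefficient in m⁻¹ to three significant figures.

Working in km (1 km = 1000 m; c in km⁻¹ = c in m⁻¹ × 1000):
Athy: phi(d) = phi₀ e^(−cd) ⇒ phi₁/phi₂ = e^{c(d₂−d₁)} ⇒ c = ln(phi₁/phi₂)/(d₂−d₁)
c = ln(0.375/0.21) / (2.4 − 1.2) = ln(1.786) / 1.2 = 0.5798 / 1.2 = 0.4832 km⁻¹

0.000483 m⁻¹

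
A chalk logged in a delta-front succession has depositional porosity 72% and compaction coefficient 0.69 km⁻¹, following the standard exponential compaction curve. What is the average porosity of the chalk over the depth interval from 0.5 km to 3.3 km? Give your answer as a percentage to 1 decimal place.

22.6%

⟨phi⟩ = (1/(z₂−z₁)) ∫ phi₀ e^(−cz) dz = phi₀·(e^(−c·z₁) − e^(−c·z₂)) / (c·(z₂−z₁))
e^(−0.69×0.5) = 0.7082; e^(−0.69×3.3) = 0.1026
⟨phi⟩ = 0.72 × (0.7082 − 0.1026) / (0.69 × 2.8) = 0.72 × 0.3135 = 0.2257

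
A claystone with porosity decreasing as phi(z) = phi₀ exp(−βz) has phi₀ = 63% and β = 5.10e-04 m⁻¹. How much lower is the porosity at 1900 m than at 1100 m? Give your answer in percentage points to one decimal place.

Working in km (1 km = 1000 m; β in km⁻¹ = β in m⁻¹ × 1000):
phi(1.1) = 0.63·e^(−0.51×1.1) = 0.3595
phi(1.9) = 0.63·e^(−0.51×1.9) = 0.2391
Δphi = 0.3595 − 0.2391 = 0.1204

12.0 percentage points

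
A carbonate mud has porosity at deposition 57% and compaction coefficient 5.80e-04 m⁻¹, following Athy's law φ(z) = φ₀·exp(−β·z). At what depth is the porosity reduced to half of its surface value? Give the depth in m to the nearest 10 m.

Working in km (1 km = 1000 m; β in km⁻¹ = β in m⁻¹ × 1000):
φ/φ₀ = 1/2 ⇒ exp(−β·z) = 1/2 ⇒ z = ln(2) / β
z = 0.6931 / 0.58 = 1.195 km

1200 m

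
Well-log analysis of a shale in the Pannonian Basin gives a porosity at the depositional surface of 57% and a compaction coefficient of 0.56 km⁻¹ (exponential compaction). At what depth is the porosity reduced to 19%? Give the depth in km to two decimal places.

Invert Athy's law: Z = ln(φ₀/φ) / c
Z = ln(0.57/0.19) / 0.56 = ln(3) / 0.56 = 1.0986 / 0.56 = 1.962 km

1.96 km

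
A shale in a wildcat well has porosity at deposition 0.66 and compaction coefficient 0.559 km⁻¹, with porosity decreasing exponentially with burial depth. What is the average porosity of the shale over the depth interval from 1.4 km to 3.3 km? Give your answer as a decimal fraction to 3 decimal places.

⟨phi⟩ = (1/(Z₂−Z₁)) ∫ phi₀ e^(−cZ) dZ = phi₀·(e^(−c·Z₁) − e^(−c·Z₂)) / (c·(Z₂−Z₁))
e^(−0.559×1.4) = 0.4572; e^(−0.559×3.3) = 0.1581
⟨phi⟩ = 0.66 × (0.4572 − 0.1581) / (0.559 × 1.9) = 0.66 × 0.2817 = 0.1859

0.186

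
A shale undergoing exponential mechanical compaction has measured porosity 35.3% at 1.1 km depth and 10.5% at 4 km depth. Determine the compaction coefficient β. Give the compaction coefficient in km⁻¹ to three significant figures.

0.418 km⁻¹

Athy: phi(Z) = phi₀ e^(−βZ) ⇒ phi₁/phi₂ = e^{β(Z₂−Z₁)} ⇒ β = ln(phi₁/phi₂)/(Z₂−Z₁)
β = ln(0.353/0.105) / (4 − 1.1) = ln(3.362) / 2.9 = 1.2125 / 2.9 = 0.4181 km⁻¹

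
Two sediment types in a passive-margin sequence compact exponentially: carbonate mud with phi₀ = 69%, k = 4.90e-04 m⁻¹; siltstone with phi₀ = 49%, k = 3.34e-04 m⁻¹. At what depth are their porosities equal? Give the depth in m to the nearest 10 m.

Working in km (1 km = 1000 m; k in km⁻¹ = k in m⁻¹ × 1000):
Set phi₀ₐ e^(−kₐZ) = phi₀ᵦ e^(−kᵦZ) ⇒ ln(phi₀ₐ/phi₀ᵦ) = (kₐ − kᵦ)·Z
Z = ln(0.69/0.49) / (0.49 − 0.334) = 0.3423 / 0.156 = 2.194 km

2190 m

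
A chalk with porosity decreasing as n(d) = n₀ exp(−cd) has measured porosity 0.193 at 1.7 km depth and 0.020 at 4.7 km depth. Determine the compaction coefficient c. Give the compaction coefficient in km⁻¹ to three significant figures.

0.756 km⁻¹

Athy: n(d) = n₀ e^(−cd) ⇒ n₁/n₂ = e^{c(d₂−d₁)} ⇒ c = ln(n₁/n₂)/(d₂−d₁)
c = ln(0.193/0.02) / (4.7 − 1.7) = ln(9.65) / 3 = 2.2670 / 3 = 0.7557 km⁻¹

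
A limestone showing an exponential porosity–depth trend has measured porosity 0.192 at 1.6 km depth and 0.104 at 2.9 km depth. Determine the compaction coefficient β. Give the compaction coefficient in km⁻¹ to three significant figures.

Athy: n(Z) = n₀ e^(−βZ) ⇒ n₁/n₂ = e^{β(Z₂−Z₁)} ⇒ β = ln(n₁/n₂)/(Z₂−Z₁)
β = ln(0.192/0.104) / (2.9 − 1.6) = ln(1.846) / 1.3 = 0.6131 / 1.3 = 0.4716 km⁻¹

0.472 km⁻¹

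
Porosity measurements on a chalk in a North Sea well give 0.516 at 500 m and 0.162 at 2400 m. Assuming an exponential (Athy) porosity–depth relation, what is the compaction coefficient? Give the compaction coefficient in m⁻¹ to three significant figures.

Working in km (1 km = 1000 m; c in km⁻¹ = c in m⁻¹ × 1000):
Athy: phi(d) = phi₀ e^(−cd) ⇒ phi₁/phi₂ = e^{c(d₂−d₁)} ⇒ c = ln(phi₁/phi₂)/(d₂−d₁)
c = ln(0.516/0.162) / (2.4 − 0.5) = ln(3.185) / 1.9 = 1.1585 / 1.9 = 0.6097 km⁻¹

0.000610 m⁻¹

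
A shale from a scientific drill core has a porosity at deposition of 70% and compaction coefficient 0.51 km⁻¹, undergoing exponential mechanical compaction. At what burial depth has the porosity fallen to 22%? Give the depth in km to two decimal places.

Invert Athy's law: Z = ln(n₀/n) / k
Z = ln(0.7/0.22) / 0.51 = ln(3.182) / 0.51 = 1.1575 / 0.51 = 2.270 km

2.27 km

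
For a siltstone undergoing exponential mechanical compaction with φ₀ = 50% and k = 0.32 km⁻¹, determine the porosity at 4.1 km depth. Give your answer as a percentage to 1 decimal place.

φ = φ₀·exp(−k·d) = 0.5 × exp(−0.32 × 4.1) = 0.5 × exp(−1.312)
  = 0.5 × 0.2693 = 0.1346

13.5%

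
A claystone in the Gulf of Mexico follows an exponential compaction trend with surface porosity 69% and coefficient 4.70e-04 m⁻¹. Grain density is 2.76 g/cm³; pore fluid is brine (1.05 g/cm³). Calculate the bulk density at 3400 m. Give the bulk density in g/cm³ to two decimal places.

Working in km (1 km = 1000 m; β in km⁻¹ = β in m⁻¹ × 1000):
Porosity at depth: n = 0.69·exp(−0.47×3.4) = 0.69×0.2023 = 0.1396
Bulk density: ρ_b = (1−n)ρ_g + n·ρ_f = 0.8604×2.76 + 0.1396×1.05
       = 2.375 + 0.147 = 2.521 g/cm³

2.52 g/cm³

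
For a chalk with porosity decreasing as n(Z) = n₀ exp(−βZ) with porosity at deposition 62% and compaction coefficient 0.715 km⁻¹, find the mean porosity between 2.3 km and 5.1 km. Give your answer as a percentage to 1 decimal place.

⟨n⟩ = (1/(Z₂−Z₁)) ∫ n₀ e^(−βZ) dZ = n₀·(e^(−β·Z₁) − e^(−β·Z₂)) / (β·(Z₂−Z₁))
e^(−0.715×2.3) = 0.1931; e^(−0.715×5.1) = 0.0261
⟨n⟩ = 0.62 × (0.1931 − 0.0261) / (0.715 × 2.8) = 0.62 × 0.0834 = 0.0517

5.2%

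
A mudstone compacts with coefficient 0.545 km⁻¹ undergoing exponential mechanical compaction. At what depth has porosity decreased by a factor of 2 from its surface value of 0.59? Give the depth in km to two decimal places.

1.27 km

phi/phi₀ = 1/2 ⇒ exp(−β·z) = 1/2 ⇒ z = ln(2) / β
z = 0.6931 / 0.545 = 1.272 km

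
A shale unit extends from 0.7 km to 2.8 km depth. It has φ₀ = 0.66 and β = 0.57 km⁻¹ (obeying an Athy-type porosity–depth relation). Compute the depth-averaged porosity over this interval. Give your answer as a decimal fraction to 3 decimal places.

0.258

⟨φ⟩ = (1/(Z₂−Z₁)) ∫ φ₀ e^(−βZ) dZ = φ₀·(e^(−β·Z₁) − e^(−β·Z₂)) / (β·(Z₂−Z₁))
e^(−0.57×0.7) = 0.6710; e^(−0.57×2.8) = 0.2027
⟨φ⟩ = 0.66 × (0.6710 − 0.2027) / (0.57 × 2.1) = 0.66 × 0.3912 = 0.2582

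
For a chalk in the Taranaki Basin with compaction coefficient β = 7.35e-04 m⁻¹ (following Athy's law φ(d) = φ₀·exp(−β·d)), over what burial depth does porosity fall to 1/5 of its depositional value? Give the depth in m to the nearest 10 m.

2190 m

Working in km (1 km = 1000 m; β in km⁻¹ = β in m⁻¹ × 1000):
φ/φ₀ = 1/5 ⇒ exp(−β·d) = 1/5 ⇒ d = ln(5) / β
d = 1.6094 / 0.735 = 2.190 km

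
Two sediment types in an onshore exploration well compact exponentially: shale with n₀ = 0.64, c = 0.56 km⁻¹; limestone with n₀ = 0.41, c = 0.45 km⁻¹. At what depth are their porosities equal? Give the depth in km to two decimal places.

Set n₀ₐ e^(−cₐZ) = n₀ᵦ e^(−cᵦZ) ⇒ ln(n₀ₐ/n₀ᵦ) = (cₐ − cᵦ)·Z
Z = ln(0.64/0.41) / (0.56 − 0.45) = 0.4453 / 0.11 = 4.048 km

4.05 km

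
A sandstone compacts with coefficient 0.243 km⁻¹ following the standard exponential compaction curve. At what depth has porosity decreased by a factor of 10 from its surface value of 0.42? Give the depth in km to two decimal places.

9.48 km

φ/φ₀ = 1/10 ⇒ exp(−β·d) = 1/10 ⇒ d = ln(10) / β
d = 2.3026 / 0.243 = 9.476 km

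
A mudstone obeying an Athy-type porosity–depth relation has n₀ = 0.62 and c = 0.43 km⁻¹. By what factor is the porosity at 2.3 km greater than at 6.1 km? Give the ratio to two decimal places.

5.12

n(z₁)/n(z₂) = e^(−c·z₁)/e^(−c·z₂) = e^{c(z₂−z₁)}
= exp(0.43 × 3.8) = exp(1.634) = 5.1243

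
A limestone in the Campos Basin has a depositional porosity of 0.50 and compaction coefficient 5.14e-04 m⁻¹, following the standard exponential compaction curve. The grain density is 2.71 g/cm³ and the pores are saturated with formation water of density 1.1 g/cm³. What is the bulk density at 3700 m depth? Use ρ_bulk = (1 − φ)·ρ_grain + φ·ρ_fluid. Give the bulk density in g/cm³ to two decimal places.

Working in km (1 km = 1000 m; c in km⁻¹ = c in m⁻¹ × 1000):
Porosity at depth: φ = 0.5·exp(−0.514×3.7) = 0.5×0.1493 = 0.0746
Bulk density: ρ_b = (1−φ)ρ_g + φ·ρ_f = 0.9254×2.71 + 0.0746×1.1
       = 2.508 + 0.082 = 2.590 g/cm³

2.59 g/cm³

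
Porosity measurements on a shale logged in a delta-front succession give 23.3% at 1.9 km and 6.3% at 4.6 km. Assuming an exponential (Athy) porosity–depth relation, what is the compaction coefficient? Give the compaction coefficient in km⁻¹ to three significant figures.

0.484 km⁻¹

Athy: φ(d) = φ₀ e^(−kd) ⇒ φ₁/φ₂ = e^{k(d₂−d₁)} ⇒ k = ln(φ₁/φ₂)/(d₂−d₁)
k = ln(0.233/0.063) / (4.6 − 1.9) = ln(3.698) / 2.7 = 1.3079 / 2.7 = 0.4844 km⁻¹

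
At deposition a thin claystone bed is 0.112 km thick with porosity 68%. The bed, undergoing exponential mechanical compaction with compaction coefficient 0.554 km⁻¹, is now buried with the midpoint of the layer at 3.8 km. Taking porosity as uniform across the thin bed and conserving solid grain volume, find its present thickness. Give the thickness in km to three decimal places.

0.039 km

Porosity at 3.8 km: n = 0.68·exp(−0.554×3.8) = 0.0828
Solid-volume conservation: h(1−n) = h₀(1−n₀) ⇒ h = h₀·(1−n₀)/(1−n)
h = 0.112 × (1 − 0.68)/(1 − 0.0828) = 0.112 × 0.3489 = 0.0391 km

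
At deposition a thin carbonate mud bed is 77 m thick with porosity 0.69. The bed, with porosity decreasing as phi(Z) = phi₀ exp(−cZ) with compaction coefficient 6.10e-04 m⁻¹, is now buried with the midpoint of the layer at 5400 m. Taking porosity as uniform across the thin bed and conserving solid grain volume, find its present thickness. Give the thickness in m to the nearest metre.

Working in km (1 km = 1000 m; c in km⁻¹ = c in m⁻¹ × 1000):
Porosity at 5.4 km: phi = 0.69·exp(−0.61×5.4) = 0.0256
Solid-volume conservation: h(1−phi) = h₀(1−phi₀) ⇒ h = h₀·(1−phi₀)/(1−phi)
h = 0.077 × (1 − 0.69)/(1 − 0.0256) = 0.077 × 0.3181 = 0.0245 km

24 m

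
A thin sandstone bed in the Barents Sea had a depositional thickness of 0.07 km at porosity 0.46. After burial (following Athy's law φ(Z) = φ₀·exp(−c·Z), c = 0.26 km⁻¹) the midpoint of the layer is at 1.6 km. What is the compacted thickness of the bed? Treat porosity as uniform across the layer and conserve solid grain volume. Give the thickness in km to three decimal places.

Porosity at 1.6 km: φ = 0.46·exp(−0.26×1.6) = 0.3035
Solid-volume conservation: h(1−φ) = h₀(1−φ₀) ⇒ h = h₀·(1−φ₀)/(1−φ)
h = 0.07 × (1 − 0.46)/(1 − 0.3035) = 0.07 × 0.7753 = 0.0543 km

0.054 km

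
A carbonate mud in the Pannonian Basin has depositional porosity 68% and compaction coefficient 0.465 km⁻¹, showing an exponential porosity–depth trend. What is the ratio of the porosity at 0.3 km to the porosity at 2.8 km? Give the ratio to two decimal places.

3.20

φ(z₁)/φ(z₂) = e^(−β·z₁)/e^(−β·z₂) = e^{β(z₂−z₁)}
= exp(0.465 × 2.5) = exp(1.163) = 3.1979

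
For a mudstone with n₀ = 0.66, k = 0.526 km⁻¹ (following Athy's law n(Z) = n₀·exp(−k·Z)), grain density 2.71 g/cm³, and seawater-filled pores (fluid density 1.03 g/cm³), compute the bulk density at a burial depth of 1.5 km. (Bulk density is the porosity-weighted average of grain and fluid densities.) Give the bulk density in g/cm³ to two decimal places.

Porosity at depth: n = 0.66·exp(−0.526×1.5) = 0.66×0.4543 = 0.2998
Bulk density: ρ_b = (1−n)ρ_g + n·ρ_f = 0.7002×2.71 + 0.2998×1.03
       = 1.897 + 0.309 = 2.206 g/cm³

2.21 g/cm³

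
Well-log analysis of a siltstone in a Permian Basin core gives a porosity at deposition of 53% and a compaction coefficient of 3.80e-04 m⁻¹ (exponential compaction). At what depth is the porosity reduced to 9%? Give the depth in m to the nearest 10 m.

Working in km (1 km = 1000 m; k in km⁻¹ = k in m⁻¹ × 1000):
Invert Athy's law: z = ln(n₀/n) / k
z = ln(0.53/0.09) / 0.38 = ln(5.889) / 0.38 = 1.7731 / 0.38 = 4.666 km

4670 m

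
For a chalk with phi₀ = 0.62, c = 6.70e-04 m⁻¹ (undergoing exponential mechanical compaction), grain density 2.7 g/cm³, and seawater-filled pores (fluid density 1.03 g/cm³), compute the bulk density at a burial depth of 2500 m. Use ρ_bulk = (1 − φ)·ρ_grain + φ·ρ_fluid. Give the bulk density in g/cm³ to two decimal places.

Working in km (1 km = 1000 m; c in km⁻¹ = c in m⁻¹ × 1000):
Porosity at depth: phi = 0.62·exp(−0.67×2.5) = 0.62×0.1873 = 0.1161
Bulk density: ρ_b = (1−phi)ρ_g + phi·ρ_f = 0.8839×2.7 + 0.1161×1.03
       = 2.386 + 0.120 = 2.506 g/cm³

2.51 g/cm³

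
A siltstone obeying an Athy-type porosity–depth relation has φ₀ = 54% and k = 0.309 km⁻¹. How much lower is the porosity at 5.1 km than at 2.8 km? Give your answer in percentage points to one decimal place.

11.6 percentage points

φ(2.8) = 0.54·e^(−0.309×2.8) = 0.2273
φ(5.1) = 0.54·e^(−0.309×5.1) = 0.1117
Δφ = 0.2273 − 0.1117 = 0.1156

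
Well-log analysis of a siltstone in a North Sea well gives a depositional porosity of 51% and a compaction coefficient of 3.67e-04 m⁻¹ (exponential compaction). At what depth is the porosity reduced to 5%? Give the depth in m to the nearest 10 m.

Working in km (1 km = 1000 m; c in km⁻¹ = c in m⁻¹ × 1000):
Invert Athy's law: z = ln(phi₀/phi) / c
z = ln(0.51/0.05) / 0.367 = ln(10.2) / 0.367 = 2.3224 / 0.367 = 6.328 km

6330 m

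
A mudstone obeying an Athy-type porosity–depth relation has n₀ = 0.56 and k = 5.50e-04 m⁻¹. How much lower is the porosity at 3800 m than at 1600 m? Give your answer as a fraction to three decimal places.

0.163

Working in km (1 km = 1000 m; k in km⁻¹ = k in m⁻¹ × 1000):
n(1.6) = 0.56·e^(−0.55×1.6) = 0.2323
n(3.8) = 0.56·e^(−0.55×3.8) = 0.0693
Δn = 0.2323 − 0.0693 = 0.1630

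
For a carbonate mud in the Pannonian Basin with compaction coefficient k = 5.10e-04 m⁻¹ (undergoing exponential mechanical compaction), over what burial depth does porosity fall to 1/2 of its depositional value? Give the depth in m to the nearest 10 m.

1360 m

Working in km (1 km = 1000 m; k in km⁻¹ = k in m⁻¹ × 1000):
n/n₀ = 1/2 ⇒ exp(−k·z) = 1/2 ⇒ z = ln(2) / k
z = 0.6931 / 0.51 = 1.359 km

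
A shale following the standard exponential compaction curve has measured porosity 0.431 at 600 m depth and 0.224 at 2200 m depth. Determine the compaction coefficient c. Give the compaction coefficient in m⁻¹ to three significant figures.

0.000409 m⁻¹

Working in km (1 km = 1000 m; c in km⁻¹ = c in m⁻¹ × 1000):
Athy: phi(Z) = phi₀ e^(−cZ) ⇒ phi₁/phi₂ = e^{c(Z₂−Z₁)} ⇒ c = ln(phi₁/phi₂)/(Z₂−Z₁)
c = ln(0.431/0.224) / (2.2 − 0.6) = ln(1.924) / 1.6 = 0.6545 / 1.6 = 0.409 km⁻¹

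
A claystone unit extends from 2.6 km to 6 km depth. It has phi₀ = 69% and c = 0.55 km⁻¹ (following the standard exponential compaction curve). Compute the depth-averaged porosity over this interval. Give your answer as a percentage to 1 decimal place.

⟨phi⟩ = (1/(z₂−z₁)) ∫ phi₀ e^(−cz) dz = phi₀·(e^(−c·z₁) − e^(−c·z₂)) / (c·(z₂−z₁))
e^(−0.55×2.6) = 0.2393; e^(−0.55×6) = 0.0369
⟨phi⟩ = 0.69 × (0.2393 − 0.0369) / (0.55 × 3.4) = 0.69 × 0.1082 = 0.0747

7.5%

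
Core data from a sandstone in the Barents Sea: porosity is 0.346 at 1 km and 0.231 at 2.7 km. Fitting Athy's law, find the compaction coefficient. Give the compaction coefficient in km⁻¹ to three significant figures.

Athy: φ(d) = φ₀ e^(−cd) ⇒ φ₁/φ₂ = e^{c(d₂−d₁)} ⇒ c = ln(φ₁/φ₂)/(d₂−d₁)
c = ln(0.346/0.231) / (2.7 − 1) = ln(1.498) / 1.7 = 0.4040 / 1.7 = 0.2377 km⁻¹

0.238 km⁻¹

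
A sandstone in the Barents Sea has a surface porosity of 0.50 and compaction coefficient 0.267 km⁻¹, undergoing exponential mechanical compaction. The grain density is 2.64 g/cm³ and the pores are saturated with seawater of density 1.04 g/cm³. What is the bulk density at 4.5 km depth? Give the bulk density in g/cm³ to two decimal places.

2.40 g/cm³

Porosity at depth: n = 0.5·exp(−0.267×4.5) = 0.5×0.3007 = 0.1504
Bulk density: ρ_b = (1−n)ρ_g + n·ρ_f = 0.8496×2.64 + 0.1504×1.04
       = 2.243 + 0.156 = 2.399 g/cm³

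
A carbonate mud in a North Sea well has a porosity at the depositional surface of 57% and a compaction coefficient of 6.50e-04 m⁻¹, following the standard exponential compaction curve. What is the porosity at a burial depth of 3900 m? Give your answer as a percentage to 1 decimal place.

4.5%

Working in km (1 km = 1000 m; k in km⁻¹ = k in m⁻¹ × 1000):
phi = phi₀·exp(−k·d) = 0.57 × exp(−0.65 × 3.9) = 0.57 × exp(−2.535)
  = 0.57 × 0.0793 = 0.0452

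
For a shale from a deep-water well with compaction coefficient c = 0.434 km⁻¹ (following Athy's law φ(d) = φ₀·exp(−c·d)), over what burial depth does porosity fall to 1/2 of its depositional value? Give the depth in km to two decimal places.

φ/φ₀ = 1/2 ⇒ exp(−c·d) = 1/2 ⇒ d = ln(2) / c
d = 0.6931 / 0.434 = 1.597 km

1.60 km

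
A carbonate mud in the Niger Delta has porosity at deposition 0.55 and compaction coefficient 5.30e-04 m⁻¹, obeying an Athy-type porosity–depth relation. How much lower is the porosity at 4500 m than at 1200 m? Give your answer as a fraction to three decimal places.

0.241

Working in km (1 km = 1000 m; β in km⁻¹ = β in m⁻¹ × 1000):
phi(1.2) = 0.55·e^(−0.53×1.2) = 0.2912
phi(4.5) = 0.55·e^(−0.53×4.5) = 0.0506
Δphi = 0.2912 − 0.0506 = 0.2405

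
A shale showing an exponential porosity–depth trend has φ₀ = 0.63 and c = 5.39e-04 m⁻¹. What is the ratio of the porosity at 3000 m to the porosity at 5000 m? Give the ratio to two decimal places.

Working in km (1 km = 1000 m; c in km⁻¹ = c in m⁻¹ × 1000):
φ(d₁)/φ(d₂) = e^(−c·d₁)/e^(−c·d₂) = e^{c(d₂−d₁)}
= exp(0.539 × 2) = exp(1.078) = 2.9388

2.94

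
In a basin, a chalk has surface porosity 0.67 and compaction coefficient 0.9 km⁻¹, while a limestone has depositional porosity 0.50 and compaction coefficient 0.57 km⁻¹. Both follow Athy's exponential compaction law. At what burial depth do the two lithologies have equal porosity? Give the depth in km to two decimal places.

0.89 km

Set phi₀ₐ e^(−kₐd) = phi₀ᵦ e^(−kᵦd) ⇒ ln(phi₀ₐ/phi₀ᵦ) = (kₐ − kᵦ)·d
d = ln(0.67/0.5) / (0.9 − 0.57) = 0.2927 / 0.33 = 0.887 km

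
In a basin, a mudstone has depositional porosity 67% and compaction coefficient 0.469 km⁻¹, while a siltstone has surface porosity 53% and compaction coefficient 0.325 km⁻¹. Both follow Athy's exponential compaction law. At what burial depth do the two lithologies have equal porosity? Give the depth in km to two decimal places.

1.63 km

Set φ₀ₐ e^(−kₐd) = φ₀ᵦ e^(−kᵦd) ⇒ ln(φ₀ₐ/φ₀ᵦ) = (kₐ − kᵦ)·d
d = ln(0.67/0.53) / (0.469 − 0.325) = 0.2344 / 0.144 = 1.628 km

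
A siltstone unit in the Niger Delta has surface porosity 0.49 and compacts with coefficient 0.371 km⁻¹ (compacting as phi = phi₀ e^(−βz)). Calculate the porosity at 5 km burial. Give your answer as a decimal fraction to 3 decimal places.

0.077

phi = phi₀·exp(−β·z) = 0.49 × exp(−0.371 × 5) = 0.49 × exp(−1.855)
  = 0.49 × 0.1565 = 0.0767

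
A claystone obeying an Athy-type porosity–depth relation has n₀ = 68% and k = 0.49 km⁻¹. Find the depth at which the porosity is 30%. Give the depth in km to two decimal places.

1.67 km

Invert Athy's law: Z = ln(n₀/n) / k
Z = ln(0.68/0.3) / 0.49 = ln(2.267) / 0.49 = 0.8183 / 0.49 = 1.670 km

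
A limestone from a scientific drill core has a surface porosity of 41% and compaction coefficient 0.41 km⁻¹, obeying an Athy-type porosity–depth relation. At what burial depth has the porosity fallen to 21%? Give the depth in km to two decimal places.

1.63 km

Invert Athy's law: d = ln(φ₀/φ) / k
d = ln(0.41/0.21) / 0.41 = ln(1.952) / 0.41 = 0.6690 / 0.41 = 1.632 km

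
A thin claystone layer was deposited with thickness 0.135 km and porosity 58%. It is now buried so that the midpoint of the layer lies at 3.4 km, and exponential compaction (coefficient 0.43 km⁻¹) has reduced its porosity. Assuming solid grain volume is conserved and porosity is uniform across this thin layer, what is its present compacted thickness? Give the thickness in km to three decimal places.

0.066 km

Porosity at 3.4 km: φ = 0.58·exp(−0.43×3.4) = 0.1344
Solid-volume conservation: h(1−φ) = h₀(1−φ₀) ⇒ h = h₀·(1−φ₀)/(1−φ)
h = 0.135 × (1 − 0.58)/(1 − 0.1344) = 0.135 × 0.4852 = 0.0655 km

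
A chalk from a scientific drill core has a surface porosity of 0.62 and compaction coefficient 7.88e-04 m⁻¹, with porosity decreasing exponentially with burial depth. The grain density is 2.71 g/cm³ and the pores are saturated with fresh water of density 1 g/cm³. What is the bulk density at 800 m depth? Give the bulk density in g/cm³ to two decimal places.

Working in km (1 km = 1000 m; k in km⁻¹ = k in m⁻¹ × 1000):
Porosity at depth: n = 0.62·exp(−0.788×0.8) = 0.62×0.5324 = 0.3301
Bulk density: ρ_b = (1−n)ρ_g + n·ρ_f = 0.6699×2.71 + 0.3301×1
       = 1.815 + 0.330 = 2.146 g/cm³

2.15 g/cm³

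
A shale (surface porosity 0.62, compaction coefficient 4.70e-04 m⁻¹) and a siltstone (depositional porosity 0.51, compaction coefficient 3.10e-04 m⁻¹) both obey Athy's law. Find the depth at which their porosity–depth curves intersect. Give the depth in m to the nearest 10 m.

1220 m

Working in km (1 km = 1000 m; β in km⁻¹ = β in m⁻¹ × 1000):
Set phi₀ₐ e^(−βₐd) = phi₀ᵦ e^(−βᵦd) ⇒ ln(phi₀ₐ/phi₀ᵦ) = (βₐ − βᵦ)·d
d = ln(0.62/0.51) / (0.47 − 0.31) = 0.1953 / 0.16 = 1.221 km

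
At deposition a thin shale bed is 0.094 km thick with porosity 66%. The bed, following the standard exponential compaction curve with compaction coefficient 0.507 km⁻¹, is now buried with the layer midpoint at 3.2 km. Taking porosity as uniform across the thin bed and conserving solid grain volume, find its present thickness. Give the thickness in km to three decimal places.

0.037 km

Porosity at 3.2 km: φ = 0.66·exp(−0.507×3.2) = 0.1303
Solid-volume conservation: h(1−φ) = h₀(1−φ₀) ⇒ h = h₀·(1−φ₀)/(1−φ)
h = 0.094 × (1 − 0.66)/(1 − 0.1303) = 0.094 × 0.3909 = 0.0367 km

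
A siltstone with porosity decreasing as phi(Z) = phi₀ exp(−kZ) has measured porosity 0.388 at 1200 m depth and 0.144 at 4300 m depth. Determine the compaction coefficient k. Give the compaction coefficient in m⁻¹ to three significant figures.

0.000320 m⁻¹

Working in km (1 km = 1000 m; k in km⁻¹ = k in m⁻¹ × 1000):
Athy: phi(Z) = phi₀ e^(−kZ) ⇒ phi₁/phi₂ = e^{k(Z₂−Z₁)} ⇒ k = ln(phi₁/phi₂)/(Z₂−Z₁)
k = ln(0.388/0.144) / (4.3 − 1.2) = ln(2.694) / 3.1 = 0.9912 / 3.1 = 0.3197 km⁻¹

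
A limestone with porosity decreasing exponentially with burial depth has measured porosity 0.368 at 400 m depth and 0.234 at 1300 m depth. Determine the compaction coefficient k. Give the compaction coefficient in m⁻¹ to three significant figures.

Working in km (1 km = 1000 m; k in km⁻¹ = k in m⁻¹ × 1000):
Athy: phi(d) = phi₀ e^(−kd) ⇒ phi₁/phi₂ = e^{k(d₂−d₁)} ⇒ k = ln(phi₁/phi₂)/(d₂−d₁)
k = ln(0.368/0.234) / (1.3 − 0.4) = ln(1.573) / 0.9 = 0.4528 / 0.9 = 0.5031 km⁻¹

0.000503 m⁻¹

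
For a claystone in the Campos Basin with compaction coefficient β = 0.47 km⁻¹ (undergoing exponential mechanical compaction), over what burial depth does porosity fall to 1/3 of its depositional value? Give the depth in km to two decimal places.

2.34 km

n/n₀ = 1/3 ⇒ exp(−β·Z) = 1/3 ⇒ Z = ln(3) / β
Z = 1.0986 / 0.47 = 2.337 km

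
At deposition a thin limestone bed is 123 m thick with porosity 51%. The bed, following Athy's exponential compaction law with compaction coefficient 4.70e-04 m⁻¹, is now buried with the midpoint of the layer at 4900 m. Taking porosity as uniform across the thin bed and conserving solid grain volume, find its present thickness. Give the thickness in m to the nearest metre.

64 m

Working in km (1 km = 1000 m; c in km⁻¹ = c in m⁻¹ × 1000):
Porosity at 4.9 km: n = 0.51·exp(−0.47×4.9) = 0.0510
Solid-volume conservation: h(1−n) = h₀(1−n₀) ⇒ h = h₀·(1−n₀)/(1−n)
h = 0.123 × (1 − 0.51)/(1 − 0.0510) = 0.123 × 0.5163 = 0.0635 km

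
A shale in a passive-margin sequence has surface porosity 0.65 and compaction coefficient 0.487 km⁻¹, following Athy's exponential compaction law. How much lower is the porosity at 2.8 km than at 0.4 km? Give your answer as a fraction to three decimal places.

phi(0.4) = 0.65·e^(−0.487×0.4) = 0.5349
phi(2.8) = 0.65·e^(−0.487×2.8) = 0.1662
Δphi = 0.5349 − 0.1662 = 0.3687

0.369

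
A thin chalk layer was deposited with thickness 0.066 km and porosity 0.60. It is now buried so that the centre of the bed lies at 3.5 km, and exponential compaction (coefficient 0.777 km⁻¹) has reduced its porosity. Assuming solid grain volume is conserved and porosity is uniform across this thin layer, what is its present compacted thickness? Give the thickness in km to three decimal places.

Porosity at 3.5 km: phi = 0.6·exp(−0.777×3.5) = 0.0395
Solid-volume conservation: h(1−phi) = h₀(1−phi₀) ⇒ h = h₀·(1−phi₀)/(1−phi)
h = 0.066 × (1 − 0.6)/(1 − 0.0395) = 0.066 × 0.4165 = 0.0275 km

0.027 km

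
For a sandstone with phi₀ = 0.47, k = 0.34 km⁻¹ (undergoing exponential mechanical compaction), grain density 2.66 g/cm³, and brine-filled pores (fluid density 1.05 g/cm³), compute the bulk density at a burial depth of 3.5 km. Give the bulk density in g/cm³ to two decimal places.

2.43 g/cm³

Porosity at depth: phi = 0.47·exp(−0.34×3.5) = 0.47×0.3042 = 0.1430
Bulk density: ρ_b = (1−phi)ρ_g + phi·ρ_f = 0.8570×2.66 + 0.1430×1.05
       = 2.280 + 0.150 = 2.430 g/cm³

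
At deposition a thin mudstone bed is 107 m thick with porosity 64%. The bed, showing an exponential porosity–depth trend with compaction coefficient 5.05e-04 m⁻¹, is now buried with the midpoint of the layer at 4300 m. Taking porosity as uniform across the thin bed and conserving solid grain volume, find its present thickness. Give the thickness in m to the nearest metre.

Working in km (1 km = 1000 m; c in km⁻¹ = c in m⁻¹ × 1000):
Porosity at 4.3 km: n = 0.64·exp(−0.505×4.3) = 0.0730
Solid-volume conservation: h(1−n) = h₀(1−n₀) ⇒ h = h₀·(1−n₀)/(1−n)
h = 0.107 × (1 − 0.64)/(1 − 0.0730) = 0.107 × 0.3883 = 0.0416 km

42 m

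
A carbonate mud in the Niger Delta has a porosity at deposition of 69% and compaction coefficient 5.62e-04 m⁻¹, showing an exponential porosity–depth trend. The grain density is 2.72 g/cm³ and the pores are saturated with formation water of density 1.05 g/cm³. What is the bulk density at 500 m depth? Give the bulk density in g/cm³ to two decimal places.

1.85 g/cm³

Working in km (1 km = 1000 m; c in km⁻¹ = c in m⁻¹ × 1000):
Porosity at depth: φ = 0.69·exp(−0.562×0.5) = 0.69×0.7550 = 0.5210
Bulk density: ρ_b = (1−φ)ρ_g + φ·ρ_f = 0.4790×2.72 + 0.5210×1.05
       = 1.303 + 0.547 = 1.850 g/cm³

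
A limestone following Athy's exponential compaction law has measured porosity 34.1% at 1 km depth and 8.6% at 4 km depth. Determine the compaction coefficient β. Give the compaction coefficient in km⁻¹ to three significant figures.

0.459 km⁻¹

Athy: phi(z) = phi₀ e^(−βz) ⇒ phi₁/phi₂ = e^{β(z₂−z₁)} ⇒ β = ln(phi₁/phi₂)/(z₂−z₁)
β = ln(0.341/0.086) / (4 − 1) = ln(3.965) / 3 = 1.3775 / 3 = 0.4592 km⁻¹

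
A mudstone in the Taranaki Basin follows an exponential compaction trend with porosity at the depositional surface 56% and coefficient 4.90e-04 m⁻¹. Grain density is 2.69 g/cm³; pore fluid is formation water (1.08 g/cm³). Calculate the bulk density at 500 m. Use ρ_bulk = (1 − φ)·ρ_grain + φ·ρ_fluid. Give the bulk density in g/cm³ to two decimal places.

1.98 g/cm³

Working in km (1 km = 1000 m; c in km⁻¹ = c in m⁻¹ × 1000):
Porosity at depth: n = 0.56·exp(−0.49×0.5) = 0.56×0.7827 = 0.4383
Bulk density: ρ_b = (1−n)ρ_g + n·ρ_f = 0.5617×2.69 + 0.4383×1.08
       = 1.511 + 0.473 = 1.984 g/cm³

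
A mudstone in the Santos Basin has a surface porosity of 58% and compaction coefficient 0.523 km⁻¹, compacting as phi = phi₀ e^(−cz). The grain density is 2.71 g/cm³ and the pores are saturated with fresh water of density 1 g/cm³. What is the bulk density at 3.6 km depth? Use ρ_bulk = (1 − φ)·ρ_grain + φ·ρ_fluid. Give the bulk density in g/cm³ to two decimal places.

2.56 g/cm³

Porosity at depth: phi = 0.58·exp(−0.523×3.6) = 0.58×0.1522 = 0.0883
Bulk density: ρ_b = (1−phi)ρ_g + phi·ρ_f = 0.9117×2.71 + 0.0883×1
       = 2.471 + 0.088 = 2.559 g/cm³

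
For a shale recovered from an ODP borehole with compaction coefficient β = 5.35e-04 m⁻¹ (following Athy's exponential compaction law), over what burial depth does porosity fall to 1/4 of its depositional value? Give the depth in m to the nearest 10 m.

Working in km (1 km = 1000 m; β in km⁻¹ = β in m⁻¹ × 1000):
φ/φ₀ = 1/4 ⇒ exp(−β·Z) = 1/4 ⇒ Z = ln(4) / β
Z = 1.3863 / 0.535 = 2.591 km

2590 m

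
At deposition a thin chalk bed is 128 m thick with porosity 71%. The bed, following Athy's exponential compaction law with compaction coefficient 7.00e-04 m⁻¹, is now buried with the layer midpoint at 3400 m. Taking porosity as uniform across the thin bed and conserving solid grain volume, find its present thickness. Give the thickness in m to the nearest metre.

40 m

Working in km (1 km = 1000 m; k in km⁻¹ = k in m⁻¹ × 1000):
Porosity at 3.4 km: φ = 0.71·exp(−0.7×3.4) = 0.0657
Solid-volume conservation: h(1−φ) = h₀(1−φ₀) ⇒ h = h₀·(1−φ₀)/(1−φ)
h = 0.128 × (1 − 0.71)/(1 − 0.0657) = 0.128 × 0.3104 = 0.0397 km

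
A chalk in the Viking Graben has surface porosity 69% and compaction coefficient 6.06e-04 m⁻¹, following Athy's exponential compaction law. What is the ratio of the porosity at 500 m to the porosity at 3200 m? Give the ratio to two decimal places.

Working in km (1 km = 1000 m; k in km⁻¹ = k in m⁻¹ × 1000):
phi(Z₁)/phi(Z₂) = e^(−k·Z₁)/e^(−k·Z₂) = e^{k(Z₂−Z₁)}
= exp(0.606 × 2.7) = exp(1.636) = 5.1356

5.14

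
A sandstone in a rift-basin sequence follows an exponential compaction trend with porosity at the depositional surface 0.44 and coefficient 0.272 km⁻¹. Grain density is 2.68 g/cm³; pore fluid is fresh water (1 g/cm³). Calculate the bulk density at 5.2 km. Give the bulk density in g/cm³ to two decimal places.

2.50 g/cm³

Porosity at depth: n = 0.44·exp(−0.272×5.2) = 0.44×0.2431 = 0.1070
Bulk density: ρ_b = (1−n)ρ_g + n·ρ_f = 0.8930×2.68 + 0.1070×1
       = 2.393 + 0.107 = 2.500 g/cm³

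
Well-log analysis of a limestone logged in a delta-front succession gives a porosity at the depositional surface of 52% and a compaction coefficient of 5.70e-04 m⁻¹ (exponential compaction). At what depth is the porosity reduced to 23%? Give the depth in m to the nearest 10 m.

1430 m

Working in km (1 km = 1000 m; β in km⁻¹ = β in m⁻¹ × 1000):
Invert Athy's law: Z = ln(phi₀/phi) / β
Z = ln(0.52/0.23) / 0.57 = ln(2.261) / 0.57 = 0.8157 / 0.57 = 1.431 km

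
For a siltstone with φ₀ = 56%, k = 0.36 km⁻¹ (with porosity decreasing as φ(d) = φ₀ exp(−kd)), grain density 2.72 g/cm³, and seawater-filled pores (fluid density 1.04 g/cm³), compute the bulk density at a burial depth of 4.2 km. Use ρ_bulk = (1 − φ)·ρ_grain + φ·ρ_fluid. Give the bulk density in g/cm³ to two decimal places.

2.51 g/cm³

Porosity at depth: φ = 0.56·exp(−0.36×4.2) = 0.56×0.2205 = 0.1235
Bulk density: ρ_b = (1−φ)ρ_g + φ·ρ_f = 0.8765×2.72 + 0.1235×1.04
       = 2.384 + 0.128 = 2.513 g/cm³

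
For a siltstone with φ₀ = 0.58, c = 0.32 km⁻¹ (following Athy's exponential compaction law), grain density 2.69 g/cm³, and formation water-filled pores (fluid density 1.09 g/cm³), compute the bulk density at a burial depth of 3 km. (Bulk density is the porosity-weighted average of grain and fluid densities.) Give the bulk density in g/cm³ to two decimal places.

Porosity at depth: φ = 0.58·exp(−0.32×3) = 0.58×0.3829 = 0.2221
Bulk density: ρ_b = (1−φ)ρ_g + φ·ρ_f = 0.7779×2.69 + 0.2221×1.09
       = 2.093 + 0.242 = 2.335 g/cm³

2.33 g/cm³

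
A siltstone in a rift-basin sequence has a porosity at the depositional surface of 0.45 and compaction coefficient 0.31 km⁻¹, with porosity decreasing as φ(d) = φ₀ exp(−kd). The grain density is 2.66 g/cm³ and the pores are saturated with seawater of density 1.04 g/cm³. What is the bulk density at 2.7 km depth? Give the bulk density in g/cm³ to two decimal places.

2.34 g/cm³

Porosity at depth: φ = 0.45·exp(−0.31×2.7) = 0.45×0.4330 = 0.1949
Bulk density: ρ_b = (1−φ)ρ_g + φ·ρ_f = 0.8051×2.66 + 0.1949×1.04
       = 2.142 + 0.203 = 2.344 g/cm³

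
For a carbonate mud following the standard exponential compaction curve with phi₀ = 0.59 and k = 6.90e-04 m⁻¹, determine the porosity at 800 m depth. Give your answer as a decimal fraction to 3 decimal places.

Working in km (1 km = 1000 m; k in km⁻¹ = k in m⁻¹ × 1000):
phi = phi₀·exp(−k·z) = 0.59 × exp(−0.69 × 0.8) = 0.59 × exp(−0.552)
  = 0.59 × 0.5758 = 0.3397

0.340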